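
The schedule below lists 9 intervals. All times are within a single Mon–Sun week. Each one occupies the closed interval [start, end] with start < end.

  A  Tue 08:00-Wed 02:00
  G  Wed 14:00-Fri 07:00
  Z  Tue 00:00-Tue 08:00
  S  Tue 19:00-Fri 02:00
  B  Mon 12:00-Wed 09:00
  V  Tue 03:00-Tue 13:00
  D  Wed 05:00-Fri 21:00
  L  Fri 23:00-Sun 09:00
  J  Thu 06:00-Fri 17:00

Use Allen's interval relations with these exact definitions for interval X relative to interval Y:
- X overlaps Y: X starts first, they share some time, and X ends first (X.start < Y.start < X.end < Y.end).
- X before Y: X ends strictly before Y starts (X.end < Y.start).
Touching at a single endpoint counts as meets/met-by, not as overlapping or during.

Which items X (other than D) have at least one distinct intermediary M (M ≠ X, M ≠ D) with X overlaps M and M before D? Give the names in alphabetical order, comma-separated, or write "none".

Target D = [Wed 05:00, Fri 21:00].
Intermediaries M with M before D: A, V, Z.
Via A — items with X overlaps A: V.
Via V — items with X overlaps V: Z.
Via Z — items with X overlaps Z: none.
Union: V, Z.

V, Z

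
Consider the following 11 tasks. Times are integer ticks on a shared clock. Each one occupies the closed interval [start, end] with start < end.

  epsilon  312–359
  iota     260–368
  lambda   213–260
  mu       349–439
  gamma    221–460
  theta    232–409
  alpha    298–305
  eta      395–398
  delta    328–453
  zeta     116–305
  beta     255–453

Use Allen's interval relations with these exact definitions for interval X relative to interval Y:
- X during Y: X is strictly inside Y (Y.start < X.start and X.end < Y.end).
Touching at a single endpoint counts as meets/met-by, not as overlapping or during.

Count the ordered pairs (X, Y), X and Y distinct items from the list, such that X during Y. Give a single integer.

Checking all 110 ordered pairs for relation 'during'; matching pairs in alphabetical order:
(alpha, beta): alpha during beta ✓
(alpha, gamma): alpha during gamma ✓
(alpha, iota): alpha during iota ✓
(alpha, theta): alpha during theta ✓
(beta, gamma): beta during gamma ✓
(delta, gamma): delta during gamma ✓
(epsilon, beta): epsilon during beta ✓
(epsilon, gamma): epsilon during gamma ✓
(epsilon, iota): epsilon during iota ✓
(epsilon, theta): epsilon during theta ✓
(eta, beta): eta during beta ✓
(eta, delta): eta during delta ✓
(eta, gamma): eta during gamma ✓
(eta, mu): eta during mu ✓
(eta, theta): eta during theta ✓
(iota, beta): iota during beta ✓
(iota, gamma): iota during gamma ✓
(iota, theta): iota during theta ✓
(lambda, zeta): lambda during zeta ✓
(mu, beta): mu during beta ✓
(mu, delta): mu during delta ✓
(mu, gamma): mu during gamma ✓
(theta, gamma): theta during gamma ✓
Count: 23.

23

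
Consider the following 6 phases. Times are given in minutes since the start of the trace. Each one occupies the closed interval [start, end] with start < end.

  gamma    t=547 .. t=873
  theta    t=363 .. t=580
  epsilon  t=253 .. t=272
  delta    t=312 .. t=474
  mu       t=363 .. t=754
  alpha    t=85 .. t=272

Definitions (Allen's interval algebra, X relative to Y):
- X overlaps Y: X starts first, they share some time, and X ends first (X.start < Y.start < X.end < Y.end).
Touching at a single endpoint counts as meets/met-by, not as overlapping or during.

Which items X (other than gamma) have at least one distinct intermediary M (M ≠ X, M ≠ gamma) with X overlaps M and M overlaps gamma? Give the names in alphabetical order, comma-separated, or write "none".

Target gamma = [t=547, t=873].
Intermediaries M with M overlaps gamma: mu, theta.
Via mu — items with X overlaps mu: delta.
Via theta — items with X overlaps theta: delta.
Union: delta.

delta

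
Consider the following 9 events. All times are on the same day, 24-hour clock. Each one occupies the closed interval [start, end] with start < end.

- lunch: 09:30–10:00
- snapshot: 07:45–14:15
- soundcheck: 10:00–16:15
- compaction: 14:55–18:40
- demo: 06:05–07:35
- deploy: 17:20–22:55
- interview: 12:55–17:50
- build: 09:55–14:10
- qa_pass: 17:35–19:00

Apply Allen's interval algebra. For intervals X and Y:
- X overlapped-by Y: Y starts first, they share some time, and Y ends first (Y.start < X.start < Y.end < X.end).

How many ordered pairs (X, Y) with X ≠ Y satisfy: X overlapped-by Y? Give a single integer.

12

Checking all 72 ordered pairs for relation 'overlapped-by'; matching pairs in alphabetical order:
(build, lunch): build overlapped-by lunch ✓
(compaction, interview): compaction overlapped-by interview ✓
(compaction, soundcheck): compaction overlapped-by soundcheck ✓
(deploy, compaction): deploy overlapped-by compaction ✓
(deploy, interview): deploy overlapped-by interview ✓
(interview, build): interview overlapped-by build ✓
(interview, snapshot): interview overlapped-by snapshot ✓
(interview, soundcheck): interview overlapped-by soundcheck ✓
(qa_pass, compaction): qa_pass overlapped-by compaction ✓
(qa_pass, interview): qa_pass overlapped-by interview ✓
(soundcheck, build): soundcheck overlapped-by build ✓
(soundcheck, snapshot): soundcheck overlapped-by snapshot ✓
Count: 12.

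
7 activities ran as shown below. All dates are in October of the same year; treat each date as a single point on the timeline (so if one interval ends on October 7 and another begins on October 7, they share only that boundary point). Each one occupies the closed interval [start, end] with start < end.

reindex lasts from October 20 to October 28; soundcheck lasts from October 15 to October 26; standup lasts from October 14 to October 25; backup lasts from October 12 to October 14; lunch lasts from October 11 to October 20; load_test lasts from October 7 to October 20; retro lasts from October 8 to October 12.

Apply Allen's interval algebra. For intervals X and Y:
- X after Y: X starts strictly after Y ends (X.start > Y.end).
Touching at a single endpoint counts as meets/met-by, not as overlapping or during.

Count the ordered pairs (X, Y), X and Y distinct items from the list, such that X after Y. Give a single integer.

Checking all 42 ordered pairs for relation 'after'; matching pairs in alphabetical order:
(reindex, backup): reindex after backup ✓
(reindex, retro): reindex after retro ✓
(soundcheck, backup): soundcheck after backup ✓
(soundcheck, retro): soundcheck after retro ✓
(standup, retro): standup after retro ✓
Count: 5.

5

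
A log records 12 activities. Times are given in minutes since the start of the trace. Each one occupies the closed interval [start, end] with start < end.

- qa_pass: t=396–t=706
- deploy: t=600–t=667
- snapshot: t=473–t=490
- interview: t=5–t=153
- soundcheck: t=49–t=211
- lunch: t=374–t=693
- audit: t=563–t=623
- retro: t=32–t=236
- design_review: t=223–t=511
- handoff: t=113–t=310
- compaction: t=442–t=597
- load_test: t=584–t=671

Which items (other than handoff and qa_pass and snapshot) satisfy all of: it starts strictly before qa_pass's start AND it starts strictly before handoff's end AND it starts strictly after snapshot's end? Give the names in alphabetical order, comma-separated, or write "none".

none

Conditions: its start is strictly before qa_pass's start (X.start < t=396) AND its start is strictly before handoff's end (X.start < t=310) AND its start is strictly after snapshot's end (X.start > t=490).
audit: start t=563 < t=396? ✗; start t=563 < t=310? ✗; start t=563 > t=490? ✓ → no.
compaction: start t=442 < t=396? ✗; start t=442 < t=310? ✗; start t=442 > t=490? ✗ → no.
deploy: start t=600 < t=396? ✗; start t=600 < t=310? ✗; start t=600 > t=490? ✓ → no.
design_review: start t=223 < t=396? ✓; start t=223 < t=310? ✓; start t=223 > t=490? ✗ → no.
interview: start t=5 < t=396? ✓; start t=5 < t=310? ✓; start t=5 > t=490? ✗ → no.
load_test: start t=584 < t=396? ✗; start t=584 < t=310? ✗; start t=584 > t=490? ✓ → no.
lunch: start t=374 < t=396? ✓; start t=374 < t=310? ✗; start t=374 > t=490? ✗ → no.
retro: start t=32 < t=396? ✓; start t=32 < t=310? ✓; start t=32 > t=490? ✗ → no.
soundcheck: start t=49 < t=396? ✓; start t=49 < t=310? ✓; start t=49 > t=490? ✗ → no.
Result: none.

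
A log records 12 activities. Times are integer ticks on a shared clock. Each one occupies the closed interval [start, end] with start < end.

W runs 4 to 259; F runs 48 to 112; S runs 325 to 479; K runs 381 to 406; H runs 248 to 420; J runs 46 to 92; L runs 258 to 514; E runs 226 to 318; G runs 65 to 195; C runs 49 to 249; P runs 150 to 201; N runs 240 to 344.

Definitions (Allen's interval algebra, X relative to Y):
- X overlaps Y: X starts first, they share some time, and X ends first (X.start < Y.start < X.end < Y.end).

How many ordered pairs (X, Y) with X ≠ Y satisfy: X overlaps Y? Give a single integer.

Checking all 132 ordered pairs for relation 'overlaps'; matching pairs in alphabetical order:
(C, E): C overlaps E ✓
(C, H): C overlaps H ✓
(C, N): C overlaps N ✓
(E, H): E overlaps H ✓
(E, L): E overlaps L ✓
(E, N): E overlaps N ✓
(F, C): F overlaps C ✓
(F, G): F overlaps G ✓
(G, P): G overlaps P ✓
(H, L): H overlaps L ✓
(H, S): H overlaps S ✓
(J, C): J overlaps C ✓
(J, F): J overlaps F ✓
(J, G): J overlaps G ✓
(N, H): N overlaps H ✓
(N, L): N overlaps L ✓
(N, S): N overlaps S ✓
(W, E): W overlaps E ✓
(W, H): W overlaps H ✓
(W, L): W overlaps L ✓
(W, N): W overlaps N ✓
Count: 21.

21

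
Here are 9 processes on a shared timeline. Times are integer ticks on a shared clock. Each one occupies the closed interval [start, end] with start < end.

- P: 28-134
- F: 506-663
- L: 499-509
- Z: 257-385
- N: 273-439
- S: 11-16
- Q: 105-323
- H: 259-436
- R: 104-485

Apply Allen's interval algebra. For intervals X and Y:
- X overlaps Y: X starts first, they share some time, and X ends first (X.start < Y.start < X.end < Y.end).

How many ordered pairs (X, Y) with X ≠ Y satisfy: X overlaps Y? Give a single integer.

9

Checking all 72 ordered pairs for relation 'overlaps'; matching pairs in alphabetical order:
(H, N): H overlaps N ✓
(L, F): L overlaps F ✓
(P, Q): P overlaps Q ✓
(P, R): P overlaps R ✓
(Q, H): Q overlaps H ✓
(Q, N): Q overlaps N ✓
(Q, Z): Q overlaps Z ✓
(Z, H): Z overlaps H ✓
(Z, N): Z overlaps N ✓
Count: 9.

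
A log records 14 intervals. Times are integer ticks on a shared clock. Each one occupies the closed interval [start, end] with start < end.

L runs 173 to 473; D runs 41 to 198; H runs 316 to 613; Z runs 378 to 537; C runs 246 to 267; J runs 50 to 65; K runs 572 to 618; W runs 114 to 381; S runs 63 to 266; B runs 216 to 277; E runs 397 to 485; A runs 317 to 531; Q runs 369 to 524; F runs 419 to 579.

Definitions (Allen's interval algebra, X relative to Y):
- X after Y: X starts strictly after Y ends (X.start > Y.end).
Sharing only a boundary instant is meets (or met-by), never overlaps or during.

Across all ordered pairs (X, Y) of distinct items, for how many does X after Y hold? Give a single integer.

Checking all 182 ordered pairs for relation 'after'; matching pairs in alphabetical order:
(A, B): A after B ✓
(A, C): A after C ✓
(A, D): A after D ✓
(A, J): A after J ✓
(A, S): A after S ✓
(B, D): B after D ✓
(B, J): B after J ✓
(C, D): C after D ✓
(C, J): C after J ✓
(E, B): E after B ✓
(E, C): E after C ✓
(E, D): E after D ✓
(E, J): E after J ✓
(E, S): E after S ✓
(E, W): E after W ✓
(F, B): F after B ✓
(F, C): F after C ✓
(F, D): F after D ✓
(F, J): F after J ✓
(F, S): F after S ✓
(F, W): F after W ✓
(H, B): H after B ✓
(H, C): H after C ✓
(H, D): H after D ✓
... plus 25 further pairs not listed.
Count: 49.

49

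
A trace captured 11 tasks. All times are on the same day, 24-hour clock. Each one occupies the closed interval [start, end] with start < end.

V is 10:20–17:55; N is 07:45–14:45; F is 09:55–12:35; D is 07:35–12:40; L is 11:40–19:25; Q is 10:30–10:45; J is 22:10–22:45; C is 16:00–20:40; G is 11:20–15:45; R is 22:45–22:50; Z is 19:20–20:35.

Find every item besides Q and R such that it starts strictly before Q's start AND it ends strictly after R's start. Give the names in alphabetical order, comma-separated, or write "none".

Conditions: its start is strictly before Q's start (X.start < 10:30) AND its end is strictly after R's start (X.end > 22:45).
C: start 16:00 < 10:30? ✗; end 20:40 > 22:45? ✗ → no.
D: start 07:35 < 10:30? ✓; end 12:40 > 22:45? ✗ → no.
F: start 09:55 < 10:30? ✓; end 12:35 > 22:45? ✗ → no.
G: start 11:20 < 10:30? ✗; end 15:45 > 22:45? ✗ → no.
J: start 22:10 < 10:30? ✗; end 22:45 > 22:45? ✗ → no.
L: start 11:40 < 10:30? ✗; end 19:25 > 22:45? ✗ → no.
N: start 07:45 < 10:30? ✓; end 14:45 > 22:45? ✗ → no.
V: start 10:20 < 10:30? ✓; end 17:55 > 22:45? ✗ → no.
Z: start 19:20 < 10:30? ✗; end 20:35 > 22:45? ✗ → no.
Result: none.

none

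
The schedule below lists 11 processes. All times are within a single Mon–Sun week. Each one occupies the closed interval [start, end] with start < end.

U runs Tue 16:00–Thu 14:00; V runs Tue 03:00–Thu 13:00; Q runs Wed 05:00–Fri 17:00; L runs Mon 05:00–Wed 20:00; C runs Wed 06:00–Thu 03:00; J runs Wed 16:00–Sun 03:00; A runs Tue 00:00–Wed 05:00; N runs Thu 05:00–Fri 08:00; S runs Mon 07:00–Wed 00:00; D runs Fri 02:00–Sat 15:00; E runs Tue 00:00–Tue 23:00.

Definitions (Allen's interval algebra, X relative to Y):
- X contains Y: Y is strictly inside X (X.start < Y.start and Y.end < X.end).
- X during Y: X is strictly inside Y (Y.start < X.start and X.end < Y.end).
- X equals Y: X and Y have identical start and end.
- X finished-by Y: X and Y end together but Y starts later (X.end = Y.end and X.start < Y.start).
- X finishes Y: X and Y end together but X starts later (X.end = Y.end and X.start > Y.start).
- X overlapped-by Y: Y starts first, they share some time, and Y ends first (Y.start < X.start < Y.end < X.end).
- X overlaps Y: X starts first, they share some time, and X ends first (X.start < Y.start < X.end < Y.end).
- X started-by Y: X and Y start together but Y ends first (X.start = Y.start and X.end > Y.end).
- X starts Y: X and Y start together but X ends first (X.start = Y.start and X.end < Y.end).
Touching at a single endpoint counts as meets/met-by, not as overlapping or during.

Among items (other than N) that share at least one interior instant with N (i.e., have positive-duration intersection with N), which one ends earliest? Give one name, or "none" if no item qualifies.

Target N = [Thu 05:00, Fri 08:00].
A [Tue 00:00, Wed 05:00] → before → excluded.
C [Wed 06:00, Thu 03:00] → before → excluded.
D [Fri 02:00, Sat 15:00] → overlapped-by → candidate.
E [Tue 00:00, Tue 23:00] → before → excluded.
J [Wed 16:00, Sun 03:00] → contains → candidate.
L [Mon 05:00, Wed 20:00] → before → excluded.
Q [Wed 05:00, Fri 17:00] → contains → candidate.
S [Mon 07:00, Wed 00:00] → before → excluded.
U [Tue 16:00, Thu 14:00] → overlaps → candidate.
V [Tue 03:00, Thu 13:00] → overlaps → candidate.
Among candidates, earliest end is Thu 13:00 → V.

V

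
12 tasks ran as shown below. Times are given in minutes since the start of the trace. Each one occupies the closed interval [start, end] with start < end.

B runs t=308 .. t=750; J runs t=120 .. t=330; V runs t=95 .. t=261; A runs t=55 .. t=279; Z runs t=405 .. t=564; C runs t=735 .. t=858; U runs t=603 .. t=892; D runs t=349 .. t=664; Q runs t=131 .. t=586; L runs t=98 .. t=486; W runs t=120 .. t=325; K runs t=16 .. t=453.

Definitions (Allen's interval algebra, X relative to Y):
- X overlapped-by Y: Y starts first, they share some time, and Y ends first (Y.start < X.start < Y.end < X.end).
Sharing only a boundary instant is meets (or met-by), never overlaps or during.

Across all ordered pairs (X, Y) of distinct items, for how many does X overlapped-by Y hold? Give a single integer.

26

Checking all 132 ordered pairs for relation 'overlapped-by'; matching pairs in alphabetical order:
(B, J): B overlapped-by J ✓
(B, K): B overlapped-by K ✓
(B, L): B overlapped-by L ✓
(B, Q): B overlapped-by Q ✓
(B, W): B overlapped-by W ✓
(C, B): C overlapped-by B ✓
(D, K): D overlapped-by K ✓
(D, L): D overlapped-by L ✓
(D, Q): D overlapped-by Q ✓
(J, A): J overlapped-by A ✓
(J, V): J overlapped-by V ✓
(L, A): L overlapped-by A ✓
(L, K): L overlapped-by K ✓
(L, V): L overlapped-by V ✓
(Q, A): Q overlapped-by A ✓
(Q, J): Q overlapped-by J ✓
(Q, K): Q overlapped-by K ✓
(Q, L): Q overlapped-by L ✓
(Q, V): Q overlapped-by V ✓
(Q, W): Q overlapped-by W ✓
(U, B): U overlapped-by B ✓
(U, D): U overlapped-by D ✓
(W, A): W overlapped-by A ✓
(W, V): W overlapped-by V ✓
... plus 2 further pairs not listed.
Count: 26.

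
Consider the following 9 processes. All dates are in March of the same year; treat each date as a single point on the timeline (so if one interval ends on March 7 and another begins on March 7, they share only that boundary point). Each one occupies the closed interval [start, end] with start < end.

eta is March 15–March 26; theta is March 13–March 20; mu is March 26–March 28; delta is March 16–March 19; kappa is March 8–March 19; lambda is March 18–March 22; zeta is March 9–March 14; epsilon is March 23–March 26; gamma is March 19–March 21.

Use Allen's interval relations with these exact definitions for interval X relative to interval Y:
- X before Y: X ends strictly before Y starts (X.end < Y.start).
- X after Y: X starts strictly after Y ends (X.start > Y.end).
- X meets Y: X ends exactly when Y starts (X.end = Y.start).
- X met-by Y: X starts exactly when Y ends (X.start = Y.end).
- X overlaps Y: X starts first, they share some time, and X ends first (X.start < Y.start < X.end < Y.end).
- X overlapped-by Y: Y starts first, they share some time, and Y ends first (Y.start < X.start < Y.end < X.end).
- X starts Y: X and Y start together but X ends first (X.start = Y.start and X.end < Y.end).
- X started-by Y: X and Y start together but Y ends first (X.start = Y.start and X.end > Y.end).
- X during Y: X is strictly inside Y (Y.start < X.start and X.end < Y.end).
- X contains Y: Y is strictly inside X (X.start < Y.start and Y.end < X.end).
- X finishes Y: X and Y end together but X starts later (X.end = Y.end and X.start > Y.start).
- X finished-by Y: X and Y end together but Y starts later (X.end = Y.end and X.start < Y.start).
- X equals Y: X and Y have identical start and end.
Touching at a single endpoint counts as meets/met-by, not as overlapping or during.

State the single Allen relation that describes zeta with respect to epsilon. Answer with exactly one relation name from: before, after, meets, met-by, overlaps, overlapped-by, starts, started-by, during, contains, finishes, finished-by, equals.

before

zeta = [March 9, March 14]; epsilon = [March 23, March 26].
Compare endpoints: zeta.start < epsilon.start, zeta.start < epsilon.end, zeta.end < epsilon.start, zeta.end < epsilon.end.
That pattern is 'before'.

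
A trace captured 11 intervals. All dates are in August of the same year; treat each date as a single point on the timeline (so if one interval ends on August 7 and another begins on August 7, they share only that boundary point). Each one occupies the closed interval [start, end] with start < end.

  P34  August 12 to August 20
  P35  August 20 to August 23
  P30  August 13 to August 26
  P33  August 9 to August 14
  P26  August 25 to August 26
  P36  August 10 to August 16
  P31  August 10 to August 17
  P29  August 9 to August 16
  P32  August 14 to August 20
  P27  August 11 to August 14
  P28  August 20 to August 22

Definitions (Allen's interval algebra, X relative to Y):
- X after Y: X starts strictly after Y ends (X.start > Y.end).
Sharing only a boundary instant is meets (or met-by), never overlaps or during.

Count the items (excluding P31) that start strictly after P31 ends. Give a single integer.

3

Target P31 = [August 10, August 17].
P26 [August 25, August 26] → after → counts.
P27 [August 11, August 14] → during → no.
P28 [August 20, August 22] → after → counts.
P29 [August 9, August 16] → overlaps → no.
P30 [August 13, August 26] → overlapped-by → no.
P32 [August 14, August 20] → overlapped-by → no.
P33 [August 9, August 14] → overlaps → no.
P34 [August 12, August 20] → overlapped-by → no.
P35 [August 20, August 23] → after → counts.
P36 [August 10, August 16] → starts → no.
Total: 3.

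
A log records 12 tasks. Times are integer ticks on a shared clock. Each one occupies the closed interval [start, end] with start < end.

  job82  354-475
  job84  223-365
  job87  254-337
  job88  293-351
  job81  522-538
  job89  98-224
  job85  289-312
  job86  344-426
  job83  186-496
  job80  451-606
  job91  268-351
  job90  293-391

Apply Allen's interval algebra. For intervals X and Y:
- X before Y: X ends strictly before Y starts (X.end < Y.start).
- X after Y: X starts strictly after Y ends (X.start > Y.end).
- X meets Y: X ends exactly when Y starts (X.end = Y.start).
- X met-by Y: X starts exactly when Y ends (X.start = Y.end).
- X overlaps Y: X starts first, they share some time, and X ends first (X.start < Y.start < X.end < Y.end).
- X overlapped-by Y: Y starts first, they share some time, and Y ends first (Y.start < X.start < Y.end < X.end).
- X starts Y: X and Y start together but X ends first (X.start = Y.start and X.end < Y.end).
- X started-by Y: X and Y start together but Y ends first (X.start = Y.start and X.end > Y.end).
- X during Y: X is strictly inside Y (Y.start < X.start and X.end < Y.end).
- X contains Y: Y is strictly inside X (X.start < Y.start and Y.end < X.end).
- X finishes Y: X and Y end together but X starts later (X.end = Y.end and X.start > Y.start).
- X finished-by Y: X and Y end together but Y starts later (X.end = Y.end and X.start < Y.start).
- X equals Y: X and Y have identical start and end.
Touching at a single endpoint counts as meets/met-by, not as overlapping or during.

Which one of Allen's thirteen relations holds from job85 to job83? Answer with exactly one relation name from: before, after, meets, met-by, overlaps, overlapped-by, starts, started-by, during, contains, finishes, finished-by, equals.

during

job85 = [289, 312]; job83 = [186, 496].
Compare endpoints: job85.start > job83.start, job85.start < job83.end, job85.end > job83.start, job85.end < job83.end.
That pattern is 'during'.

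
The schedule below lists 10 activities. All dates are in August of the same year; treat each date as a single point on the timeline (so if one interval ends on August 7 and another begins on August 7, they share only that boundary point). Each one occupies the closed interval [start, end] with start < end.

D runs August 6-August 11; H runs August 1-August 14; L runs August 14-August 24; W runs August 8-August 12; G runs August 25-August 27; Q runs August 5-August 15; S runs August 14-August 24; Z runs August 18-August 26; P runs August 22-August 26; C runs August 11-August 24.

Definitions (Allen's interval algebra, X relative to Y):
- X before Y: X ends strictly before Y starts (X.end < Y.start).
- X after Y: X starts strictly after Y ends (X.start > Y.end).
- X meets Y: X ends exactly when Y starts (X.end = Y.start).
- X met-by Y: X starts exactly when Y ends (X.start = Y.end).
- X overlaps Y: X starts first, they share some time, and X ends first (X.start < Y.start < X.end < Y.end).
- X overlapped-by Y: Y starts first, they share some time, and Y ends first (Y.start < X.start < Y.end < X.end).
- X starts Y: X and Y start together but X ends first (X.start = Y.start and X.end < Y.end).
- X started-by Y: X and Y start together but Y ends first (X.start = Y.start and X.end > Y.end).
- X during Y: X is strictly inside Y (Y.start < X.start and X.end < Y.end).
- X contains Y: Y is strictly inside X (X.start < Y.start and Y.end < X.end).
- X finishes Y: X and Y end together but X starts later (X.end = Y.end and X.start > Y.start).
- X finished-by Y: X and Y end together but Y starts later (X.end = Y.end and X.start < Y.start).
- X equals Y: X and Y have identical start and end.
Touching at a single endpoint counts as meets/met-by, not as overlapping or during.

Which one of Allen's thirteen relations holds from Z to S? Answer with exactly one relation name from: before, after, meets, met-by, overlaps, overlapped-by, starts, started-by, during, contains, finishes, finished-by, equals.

Z = [August 18, August 26]; S = [August 14, August 24].
Compare endpoints: Z.start > S.start, Z.start < S.end, Z.end > S.start, Z.end > S.end.
That pattern is 'overlapped-by'.

overlapped-by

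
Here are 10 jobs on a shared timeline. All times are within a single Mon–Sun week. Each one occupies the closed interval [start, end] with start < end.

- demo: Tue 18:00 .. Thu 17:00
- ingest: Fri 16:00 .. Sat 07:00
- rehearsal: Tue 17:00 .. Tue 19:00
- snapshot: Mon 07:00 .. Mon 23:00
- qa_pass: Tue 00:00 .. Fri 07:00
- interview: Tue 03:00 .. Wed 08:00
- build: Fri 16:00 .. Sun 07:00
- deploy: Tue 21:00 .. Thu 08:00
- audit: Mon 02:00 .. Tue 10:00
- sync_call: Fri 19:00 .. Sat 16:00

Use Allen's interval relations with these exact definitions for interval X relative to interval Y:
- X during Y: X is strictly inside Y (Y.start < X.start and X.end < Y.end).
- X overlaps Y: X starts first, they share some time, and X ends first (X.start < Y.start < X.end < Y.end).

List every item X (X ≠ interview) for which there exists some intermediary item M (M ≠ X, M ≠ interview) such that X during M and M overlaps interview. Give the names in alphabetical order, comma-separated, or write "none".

snapshot

Target interview = [Tue 03:00, Wed 08:00].
Intermediaries M with M overlaps interview: audit.
Via audit — items with X during audit: snapshot.
Union: snapshot.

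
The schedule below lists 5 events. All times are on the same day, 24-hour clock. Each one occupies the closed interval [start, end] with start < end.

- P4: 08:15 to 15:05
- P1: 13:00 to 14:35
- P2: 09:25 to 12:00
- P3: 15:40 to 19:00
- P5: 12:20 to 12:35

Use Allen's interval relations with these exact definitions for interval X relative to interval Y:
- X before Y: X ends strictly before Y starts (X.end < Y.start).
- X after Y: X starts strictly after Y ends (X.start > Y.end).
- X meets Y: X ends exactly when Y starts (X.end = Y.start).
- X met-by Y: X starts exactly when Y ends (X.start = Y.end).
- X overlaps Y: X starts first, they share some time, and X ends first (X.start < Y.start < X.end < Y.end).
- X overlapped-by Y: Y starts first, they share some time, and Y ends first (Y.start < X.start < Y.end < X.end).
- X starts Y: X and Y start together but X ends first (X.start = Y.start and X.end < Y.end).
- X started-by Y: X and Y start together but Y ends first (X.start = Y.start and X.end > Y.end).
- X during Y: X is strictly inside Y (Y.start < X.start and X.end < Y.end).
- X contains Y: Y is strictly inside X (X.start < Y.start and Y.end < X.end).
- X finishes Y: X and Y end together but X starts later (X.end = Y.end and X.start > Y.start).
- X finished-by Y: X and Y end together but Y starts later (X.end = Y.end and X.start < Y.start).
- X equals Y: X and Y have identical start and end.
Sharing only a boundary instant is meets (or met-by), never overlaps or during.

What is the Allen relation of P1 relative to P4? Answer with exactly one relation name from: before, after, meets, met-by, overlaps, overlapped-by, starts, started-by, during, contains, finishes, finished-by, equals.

P1 = [13:00, 14:35]; P4 = [08:15, 15:05].
Compare endpoints: P1.start > P4.start, P1.start < P4.end, P1.end > P4.start, P1.end < P4.end.
That pattern is 'during'.

during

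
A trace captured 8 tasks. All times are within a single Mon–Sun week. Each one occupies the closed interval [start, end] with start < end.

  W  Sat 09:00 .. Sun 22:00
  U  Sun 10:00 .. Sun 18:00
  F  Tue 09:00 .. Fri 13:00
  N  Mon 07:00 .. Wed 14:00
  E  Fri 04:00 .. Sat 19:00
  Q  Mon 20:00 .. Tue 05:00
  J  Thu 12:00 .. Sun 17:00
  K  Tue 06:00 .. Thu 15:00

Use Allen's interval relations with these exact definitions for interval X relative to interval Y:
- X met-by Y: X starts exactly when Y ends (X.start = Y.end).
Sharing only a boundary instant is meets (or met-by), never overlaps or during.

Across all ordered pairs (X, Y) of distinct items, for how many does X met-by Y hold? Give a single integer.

Checking all 56 ordered pairs for relation 'met-by'; matching pairs in alphabetical order:
No pair satisfies it.
Count: 0.

0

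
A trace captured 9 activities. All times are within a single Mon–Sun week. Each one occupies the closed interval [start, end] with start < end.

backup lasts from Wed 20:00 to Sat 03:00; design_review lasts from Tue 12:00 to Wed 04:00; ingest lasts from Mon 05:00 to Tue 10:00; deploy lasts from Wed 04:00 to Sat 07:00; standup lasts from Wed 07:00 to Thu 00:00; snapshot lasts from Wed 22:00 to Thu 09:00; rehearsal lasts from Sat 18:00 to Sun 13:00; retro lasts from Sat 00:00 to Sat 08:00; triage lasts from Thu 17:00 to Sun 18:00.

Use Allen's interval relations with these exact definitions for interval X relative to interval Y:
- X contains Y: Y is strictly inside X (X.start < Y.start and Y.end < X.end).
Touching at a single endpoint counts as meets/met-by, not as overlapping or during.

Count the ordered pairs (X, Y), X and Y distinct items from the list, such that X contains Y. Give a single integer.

Checking all 72 ordered pairs for relation 'contains'; matching pairs in alphabetical order:
(backup, snapshot): backup contains snapshot ✓
(deploy, backup): deploy contains backup ✓
(deploy, snapshot): deploy contains snapshot ✓
(deploy, standup): deploy contains standup ✓
(triage, rehearsal): triage contains rehearsal ✓
(triage, retro): triage contains retro ✓
Count: 6.

6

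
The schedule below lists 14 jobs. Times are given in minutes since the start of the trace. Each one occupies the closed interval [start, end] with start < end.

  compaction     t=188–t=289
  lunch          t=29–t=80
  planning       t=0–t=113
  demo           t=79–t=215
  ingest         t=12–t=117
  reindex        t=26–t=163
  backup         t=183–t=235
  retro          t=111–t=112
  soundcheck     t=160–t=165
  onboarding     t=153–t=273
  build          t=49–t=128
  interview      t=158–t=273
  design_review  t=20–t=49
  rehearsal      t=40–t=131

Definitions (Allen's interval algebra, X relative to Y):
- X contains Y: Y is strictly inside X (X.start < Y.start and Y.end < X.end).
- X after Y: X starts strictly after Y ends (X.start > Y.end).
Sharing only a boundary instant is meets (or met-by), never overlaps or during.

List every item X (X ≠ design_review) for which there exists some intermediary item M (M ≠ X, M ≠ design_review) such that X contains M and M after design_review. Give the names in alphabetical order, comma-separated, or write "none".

build, demo, ingest, interview, onboarding, planning, rehearsal, reindex

Target design_review = [t=20, t=49].
Intermediaries M with M after design_review: backup, compaction, demo, interview, onboarding, retro, soundcheck.
Via backup — items with X contains backup: interview, onboarding.
Via compaction — items with X contains compaction: none.
Via demo — items with X contains demo: none.
Via interview — items with X contains interview: none.
Via onboarding — items with X contains onboarding: none.
Via retro — items with X contains retro: build, demo, ingest, planning, rehearsal, reindex.
Via soundcheck — items with X contains soundcheck: demo, interview, onboarding.
Union: build, demo, ingest, interview, onboarding, planning, rehearsal, reindex.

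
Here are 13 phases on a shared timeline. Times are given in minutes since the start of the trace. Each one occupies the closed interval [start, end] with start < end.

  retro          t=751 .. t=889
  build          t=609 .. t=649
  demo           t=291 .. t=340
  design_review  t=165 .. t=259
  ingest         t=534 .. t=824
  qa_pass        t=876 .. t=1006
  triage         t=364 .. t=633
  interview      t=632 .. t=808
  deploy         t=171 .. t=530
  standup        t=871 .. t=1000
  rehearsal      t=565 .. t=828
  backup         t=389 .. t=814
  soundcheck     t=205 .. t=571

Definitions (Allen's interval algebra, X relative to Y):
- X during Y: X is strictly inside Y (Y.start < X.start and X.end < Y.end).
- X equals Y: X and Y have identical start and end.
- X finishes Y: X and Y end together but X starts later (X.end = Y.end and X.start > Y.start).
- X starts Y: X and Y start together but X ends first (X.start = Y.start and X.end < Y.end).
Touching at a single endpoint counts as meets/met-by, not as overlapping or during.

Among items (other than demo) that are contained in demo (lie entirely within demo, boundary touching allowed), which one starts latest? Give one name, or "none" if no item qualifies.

Target demo = [t=291, t=340].
backup [t=389, t=814] → after → excluded.
build [t=609, t=649] → after → excluded.
deploy [t=171, t=530] → contains → excluded.
design_review [t=165, t=259] → before → excluded.
ingest [t=534, t=824] → after → excluded.
interview [t=632, t=808] → after → excluded.
qa_pass [t=876, t=1006] → after → excluded.
rehearsal [t=565, t=828] → after → excluded.
retro [t=751, t=889] → after → excluded.
soundcheck [t=205, t=571] → contains → excluded.
standup [t=871, t=1000] → after → excluded.
triage [t=364, t=633] → after → excluded.
No candidates → none.

none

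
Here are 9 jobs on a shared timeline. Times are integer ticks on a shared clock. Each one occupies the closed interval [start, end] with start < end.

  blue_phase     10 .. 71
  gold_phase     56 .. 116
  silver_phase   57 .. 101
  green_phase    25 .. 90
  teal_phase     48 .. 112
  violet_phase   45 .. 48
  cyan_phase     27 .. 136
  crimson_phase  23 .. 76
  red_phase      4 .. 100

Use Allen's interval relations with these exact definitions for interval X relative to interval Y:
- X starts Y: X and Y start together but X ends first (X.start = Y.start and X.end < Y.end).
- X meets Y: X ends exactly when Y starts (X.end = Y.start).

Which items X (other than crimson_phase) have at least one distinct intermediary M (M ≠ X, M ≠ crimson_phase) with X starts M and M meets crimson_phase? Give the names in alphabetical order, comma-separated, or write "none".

none

Target crimson_phase = [23, 76].
Intermediaries M with M meets crimson_phase: none.
Union: none.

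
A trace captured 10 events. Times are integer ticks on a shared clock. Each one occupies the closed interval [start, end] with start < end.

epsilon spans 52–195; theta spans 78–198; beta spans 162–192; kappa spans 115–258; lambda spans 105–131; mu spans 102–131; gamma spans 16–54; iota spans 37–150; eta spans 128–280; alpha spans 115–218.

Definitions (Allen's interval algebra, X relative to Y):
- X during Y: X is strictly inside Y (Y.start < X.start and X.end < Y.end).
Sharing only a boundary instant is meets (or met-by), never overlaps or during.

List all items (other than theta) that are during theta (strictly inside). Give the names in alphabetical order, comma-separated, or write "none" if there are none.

Target theta = [78, 198].
alpha [115, 218] → overlapped-by → no.
beta [162, 192] → during → yes.
epsilon [52, 195] → overlaps → no.
eta [128, 280] → overlapped-by → no.
gamma [16, 54] → before → no.
iota [37, 150] → overlaps → no.
kappa [115, 258] → overlapped-by → no.
lambda [105, 131] → during → yes.
mu [102, 131] → during → yes.
Result: beta, lambda, mu.

beta, lambda, mu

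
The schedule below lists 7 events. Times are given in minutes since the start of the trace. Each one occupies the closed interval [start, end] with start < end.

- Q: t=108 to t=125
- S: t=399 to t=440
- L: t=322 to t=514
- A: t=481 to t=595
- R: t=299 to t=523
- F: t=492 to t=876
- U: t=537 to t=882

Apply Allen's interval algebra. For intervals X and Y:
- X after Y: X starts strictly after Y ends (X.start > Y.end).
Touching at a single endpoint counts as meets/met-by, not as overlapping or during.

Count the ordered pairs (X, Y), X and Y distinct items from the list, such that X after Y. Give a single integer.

Checking all 42 ordered pairs for relation 'after'; matching pairs in alphabetical order:
(A, Q): A after Q ✓
(A, S): A after S ✓
(F, Q): F after Q ✓
(F, S): F after S ✓
(L, Q): L after Q ✓
(R, Q): R after Q ✓
(S, Q): S after Q ✓
(U, L): U after L ✓
(U, Q): U after Q ✓
(U, R): U after R ✓
(U, S): U after S ✓
Count: 11.

11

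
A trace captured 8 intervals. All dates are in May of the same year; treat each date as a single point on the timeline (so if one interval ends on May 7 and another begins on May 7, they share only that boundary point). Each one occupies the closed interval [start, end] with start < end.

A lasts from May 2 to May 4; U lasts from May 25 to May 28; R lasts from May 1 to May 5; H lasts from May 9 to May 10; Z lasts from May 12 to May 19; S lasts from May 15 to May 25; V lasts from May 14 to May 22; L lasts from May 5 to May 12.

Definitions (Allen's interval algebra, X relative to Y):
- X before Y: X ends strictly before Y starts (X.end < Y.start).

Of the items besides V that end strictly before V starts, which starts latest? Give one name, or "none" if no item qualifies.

H

Target V = [May 14, May 22].
A [May 2, May 4] → before → candidate.
H [May 9, May 10] → before → candidate.
L [May 5, May 12] → before → candidate.
R [May 1, May 5] → before → candidate.
S [May 15, May 25] → overlapped-by → excluded.
U [May 25, May 28] → after → excluded.
Z [May 12, May 19] → overlaps → excluded.
Among candidates, latest start is May 9 → H.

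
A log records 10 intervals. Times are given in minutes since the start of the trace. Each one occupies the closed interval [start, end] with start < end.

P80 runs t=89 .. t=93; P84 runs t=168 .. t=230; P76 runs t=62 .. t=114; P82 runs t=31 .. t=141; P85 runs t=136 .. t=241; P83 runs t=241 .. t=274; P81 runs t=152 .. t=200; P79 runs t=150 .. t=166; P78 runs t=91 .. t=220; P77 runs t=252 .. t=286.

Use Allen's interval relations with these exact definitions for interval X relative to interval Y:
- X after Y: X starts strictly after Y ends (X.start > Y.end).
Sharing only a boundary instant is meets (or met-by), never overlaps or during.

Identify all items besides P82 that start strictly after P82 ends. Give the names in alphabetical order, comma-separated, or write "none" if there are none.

Target P82 = [t=31, t=141].
P76 [t=62, t=114] → during → no.
P77 [t=252, t=286] → after → yes.
P78 [t=91, t=220] → overlapped-by → no.
P79 [t=150, t=166] → after → yes.
P80 [t=89, t=93] → during → no.
P81 [t=152, t=200] → after → yes.
P83 [t=241, t=274] → after → yes.
P84 [t=168, t=230] → after → yes.
P85 [t=136, t=241] → overlapped-by → no.
Result: P77, P79, P81, P83, P84.

P77, P79, P81, P83, P84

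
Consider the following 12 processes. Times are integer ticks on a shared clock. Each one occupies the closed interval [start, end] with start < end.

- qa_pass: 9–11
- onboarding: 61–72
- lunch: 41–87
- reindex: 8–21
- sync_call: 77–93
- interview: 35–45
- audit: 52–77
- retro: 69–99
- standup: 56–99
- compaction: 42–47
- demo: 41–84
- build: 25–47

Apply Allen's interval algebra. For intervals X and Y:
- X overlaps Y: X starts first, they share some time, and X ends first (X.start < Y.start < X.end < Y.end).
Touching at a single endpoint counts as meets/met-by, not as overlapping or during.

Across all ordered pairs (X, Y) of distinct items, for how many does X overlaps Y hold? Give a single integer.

14

Checking all 132 ordered pairs for relation 'overlaps'; matching pairs in alphabetical order:
(audit, retro): audit overlaps retro ✓
(audit, standup): audit overlaps standup ✓
(build, demo): build overlaps demo ✓
(build, lunch): build overlaps lunch ✓
(demo, retro): demo overlaps retro ✓
(demo, standup): demo overlaps standup ✓
(demo, sync_call): demo overlaps sync_call ✓
(interview, compaction): interview overlaps compaction ✓
(interview, demo): interview overlaps demo ✓
(interview, lunch): interview overlaps lunch ✓
(lunch, retro): lunch overlaps retro ✓
(lunch, standup): lunch overlaps standup ✓
(lunch, sync_call): lunch overlaps sync_call ✓
(onboarding, retro): onboarding overlaps retro ✓
Count: 14.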